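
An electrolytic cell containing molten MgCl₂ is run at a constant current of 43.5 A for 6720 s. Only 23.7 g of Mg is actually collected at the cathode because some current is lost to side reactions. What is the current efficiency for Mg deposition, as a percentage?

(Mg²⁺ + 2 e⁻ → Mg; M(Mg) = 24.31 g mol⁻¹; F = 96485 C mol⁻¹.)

Q = I·t = 43.50 × 6720.0 = 292300 C; n(e⁻) = 292300/96485 = 3.030 mol.
Theoretical n(Mg) = n(e⁻)/2 = 1.515 mol, i.e. m_theo = 1.515 × 24.31 = 36.83 g.
Efficiency = m_actual / m_theo = 23.7 / 36.83 = 64.4 %.

64.4 %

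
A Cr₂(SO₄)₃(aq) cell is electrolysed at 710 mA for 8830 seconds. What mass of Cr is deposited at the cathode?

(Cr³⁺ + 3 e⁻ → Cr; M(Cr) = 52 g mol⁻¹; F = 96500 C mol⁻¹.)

Q = I·t = 0.7100 A × 8830.0 s = 6269 C.
n(e⁻) = Q/F = 6269 / 96500 = 0.06497 mol.
Cr³⁺ + 3 e⁻ → Cr, so n(Cr) = n(e⁻)/3 = 0.02166 mol.
m = n·M = 0.02166 × 52 = 1.13 g.

1.13 g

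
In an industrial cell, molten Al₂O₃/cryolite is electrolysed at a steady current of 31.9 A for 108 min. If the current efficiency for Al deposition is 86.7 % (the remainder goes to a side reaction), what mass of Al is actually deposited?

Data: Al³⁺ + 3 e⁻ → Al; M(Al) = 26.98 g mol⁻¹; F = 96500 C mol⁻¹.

16.7 g

Q = I·t = 31.90 × 6480.0 = 206700 C.
n(e⁻) = 206700/96500 = 2.142 mol; theoretically n(Al) = 2.142/3 = 0.7140 mol, m_theo = 19.26 g.
At 86.7 % efficiency, m_actual = 0.867 × 19.26 = 16.7 g.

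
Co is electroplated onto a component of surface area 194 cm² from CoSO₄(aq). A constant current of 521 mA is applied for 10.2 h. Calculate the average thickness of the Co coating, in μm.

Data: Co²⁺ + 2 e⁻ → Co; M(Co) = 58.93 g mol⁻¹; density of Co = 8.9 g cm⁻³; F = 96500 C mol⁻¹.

Q = I·t = 0.5210 × 36720 = 19130 C; n(e⁻) = 0.1982 mol.
n(Co) = n(e⁻)/2 = 0.09912 mol, so m = 0.09912 × 58.93 = 5.841 g.
Volume = m/ρ = 5.841 / 8.9 = 0.6563 cm³.
Thickness = V/A = 0.6563 / 194 = 0.00338 cm = 33.8 μm.

33.8 μm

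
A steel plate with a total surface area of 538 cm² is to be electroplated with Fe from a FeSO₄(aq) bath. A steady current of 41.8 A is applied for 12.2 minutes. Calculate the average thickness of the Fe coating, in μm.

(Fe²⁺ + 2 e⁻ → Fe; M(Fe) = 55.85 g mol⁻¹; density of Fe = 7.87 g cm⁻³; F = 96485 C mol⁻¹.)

20.9 μm

Q = I·t = 41.80 × 732.00 = 30600 C; n(e⁻) = 0.3171 mol.
n(Fe) = n(e⁻)/2 = 0.1586 mol, so m = 0.1586 × 55.85 = 8.856 g.
Volume = m/ρ = 8.856 / 7.87 = 1.125 cm³.
Thickness = V/A = 1.125 / 538 = 0.00209 cm = 20.9 μm.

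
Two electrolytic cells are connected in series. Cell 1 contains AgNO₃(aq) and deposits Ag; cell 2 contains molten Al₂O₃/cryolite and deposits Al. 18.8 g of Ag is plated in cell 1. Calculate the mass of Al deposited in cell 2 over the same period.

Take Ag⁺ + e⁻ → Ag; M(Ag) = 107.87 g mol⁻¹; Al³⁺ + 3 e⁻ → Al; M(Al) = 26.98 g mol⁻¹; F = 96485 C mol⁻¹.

1.57 g

n(Ag) = 18.8 / 107.87 = 0.1743 mol.
Since Ag⁺ + e⁻ → Ag, n(e⁻) passed = 1 × 0.1743 = 0.1743 mol.
Cells in series carry the same charge, so the same 0.1743 mol of electrons passes through cell 2.
Al³⁺ + 3 e⁻ → Al, so n(Al) = 0.1743 / 3 = 0.05809 mol.
m(Al) = 0.05809 × 26.98 = 1.57 g.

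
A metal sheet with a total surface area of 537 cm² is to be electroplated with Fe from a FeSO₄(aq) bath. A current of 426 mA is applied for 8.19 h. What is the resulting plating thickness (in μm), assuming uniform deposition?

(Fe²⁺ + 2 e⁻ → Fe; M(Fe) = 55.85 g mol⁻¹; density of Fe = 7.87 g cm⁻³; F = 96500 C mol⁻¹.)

Q = I·t = 0.4260 × 29484 = 12560 C; n(e⁻) = 0.1302 mol.
n(Fe) = n(e⁻)/2 = 0.06508 mol, so m = 0.06508 × 55.85 = 3.635 g.
Volume = m/ρ = 3.635 / 7.87 = 0.4618 cm³.
Thickness = V/A = 0.4618 / 537 = 8.60 × 10⁻⁴ cm = 8.60 μm.

8.60 μm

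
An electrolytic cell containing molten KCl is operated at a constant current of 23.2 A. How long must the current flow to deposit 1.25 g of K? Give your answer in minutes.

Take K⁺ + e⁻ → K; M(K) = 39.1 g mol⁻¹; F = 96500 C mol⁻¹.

n(K) = m/M = 1.25 / 39.1 = 0.03197 mol.
Each K atom requires 1 electron, so n(e⁻) = 1 × 0.03197 = 0.03197 mol.
Q = n(e⁻)·F = 0.03197 × 96500 = 3085 C.
t = Q/I = 3085 / 23.20 A = 133.0 s = 2.22 min.

2.22 min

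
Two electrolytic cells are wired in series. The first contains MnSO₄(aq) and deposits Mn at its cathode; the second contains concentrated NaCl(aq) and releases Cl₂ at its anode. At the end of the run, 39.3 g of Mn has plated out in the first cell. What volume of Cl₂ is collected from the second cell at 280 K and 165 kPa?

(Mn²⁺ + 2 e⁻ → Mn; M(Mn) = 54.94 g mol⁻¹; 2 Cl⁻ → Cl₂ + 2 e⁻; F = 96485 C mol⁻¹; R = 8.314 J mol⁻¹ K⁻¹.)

10.1 L

n(Mn) = 39.3 / 54.94 = 0.7153 mol, so n(e⁻) = 2 × 0.7153 = 1.431 mol.
The cells are in series, so the same 1.431 mol of electrons passes through the second cell.
2 Cl⁻ → Cl₂ + 2 e⁻ — 2 mol e⁻ per mol Cl₂, so n(Cl₂) = 1.431/2 = 0.7153 mol.
V = nRT/P = (0.7153 × 8.314 × 280) / (165 × 10³) = 0.0101 m³ = 10.1 L.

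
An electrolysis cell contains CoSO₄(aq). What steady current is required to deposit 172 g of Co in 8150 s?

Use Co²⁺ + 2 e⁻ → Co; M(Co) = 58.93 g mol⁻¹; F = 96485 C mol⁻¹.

69.1 A

n(Co) = 172 / 58.93 = 2.919 mol.
n(e⁻) = 2 × 2.919 = 5.837 mol.
Q = n(e⁻)·F = 5.837 × 96485 = 563200 C.
I = Q/t = 563200 / 8150.0 s = 69.1 A.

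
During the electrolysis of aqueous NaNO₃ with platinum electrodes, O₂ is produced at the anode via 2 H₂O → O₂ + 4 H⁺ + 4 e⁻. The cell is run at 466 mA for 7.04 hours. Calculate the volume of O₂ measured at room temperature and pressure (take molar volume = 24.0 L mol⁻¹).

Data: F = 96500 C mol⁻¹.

0.734 L

Q = I·t = 0.4660 A × 25344 s = 11810 C.
n(e⁻) = Q/F = 11810 / 96500 = 0.1224 mol.
4 electrons are transferred per O₂ molecule, so n(O₂) = 0.1224 / 4 = 0.03060 mol.
V = n × V_m = 0.03060 × 24.0 = 0.734 L.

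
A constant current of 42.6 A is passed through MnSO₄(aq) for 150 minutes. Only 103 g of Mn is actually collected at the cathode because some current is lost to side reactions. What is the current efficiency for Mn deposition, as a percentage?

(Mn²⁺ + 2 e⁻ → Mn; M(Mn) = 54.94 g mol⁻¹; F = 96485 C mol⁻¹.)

Q = I·t = 42.60 × 9000.0 = 383400 C; n(e⁻) = 383400/96485 = 3.974 mol.
Theoretical n(Mn) = n(e⁻)/2 = 1.987 mol, i.e. m_theo = 1.987 × 54.94 = 109.2 g.
Efficiency = m_actual / m_theo = 103 / 109.2 = 94.4 %.

94.4 %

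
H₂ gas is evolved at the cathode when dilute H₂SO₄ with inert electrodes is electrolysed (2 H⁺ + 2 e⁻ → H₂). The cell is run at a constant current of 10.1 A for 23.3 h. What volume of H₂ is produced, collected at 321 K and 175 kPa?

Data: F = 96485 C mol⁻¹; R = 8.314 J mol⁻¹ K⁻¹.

67.0 L

Q = I·t = 10.10 A × 83880 s = 847200 C.
n(e⁻) = Q/F = 847200 / 96485 = 8.781 mol.
2 electrons are transferred per H₂ molecule, so n(H₂) = 8.781 / 2 = 4.390 mol.
V = nRT/P = (4.390 × 8.314 × 321) / (175 × 10³ Pa) = 0.0670 m³ = 67.0 L.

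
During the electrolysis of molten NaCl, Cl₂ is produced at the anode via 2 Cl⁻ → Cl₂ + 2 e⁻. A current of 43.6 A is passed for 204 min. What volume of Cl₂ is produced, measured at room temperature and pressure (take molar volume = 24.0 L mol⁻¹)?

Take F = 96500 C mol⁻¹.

66.4 L

Q = I·t = 43.60 A × 12240 s = 533700 C.
n(e⁻) = Q/F = 533700 / 96500 = 5.530 mol.
2 electrons are transferred per Cl₂ molecule, so n(Cl₂) = 5.530 / 2 = 2.765 mol.
V = n × V_m = 2.765 × 24.0 = 66.4 L.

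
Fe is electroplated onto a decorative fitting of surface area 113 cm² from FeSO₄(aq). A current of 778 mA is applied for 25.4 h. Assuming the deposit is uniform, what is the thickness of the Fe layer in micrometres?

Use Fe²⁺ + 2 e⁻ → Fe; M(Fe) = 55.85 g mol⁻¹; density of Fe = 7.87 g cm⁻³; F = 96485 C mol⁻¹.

232 μm

Q = I·t = 0.7780 × 91440 = 71140 C; n(e⁻) = 0.7373 mol.
n(Fe) = n(e⁻)/2 = 0.3687 mol, so m = 0.3687 × 55.85 = 20.59 g.
Volume = m/ρ = 20.59 / 7.87 = 2.616 cm³.
Thickness = V/A = 2.616 / 113 = 0.0232 cm = 232 μm.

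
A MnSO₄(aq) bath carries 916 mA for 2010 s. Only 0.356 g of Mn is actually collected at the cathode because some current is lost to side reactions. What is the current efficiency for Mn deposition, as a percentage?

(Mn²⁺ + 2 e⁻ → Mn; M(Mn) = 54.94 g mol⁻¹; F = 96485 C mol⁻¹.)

67.9 %

Q = I·t = 0.9160 × 2010.0 = 1841 C; n(e⁻) = 1841/96485 = 0.01908 mol.
Theoretical n(Mn) = n(e⁻)/2 = 0.009541 mol, i.e. m_theo = 0.009541 × 54.94 = 0.5242 g.
Efficiency = m_actual / m_theo = 0.356 / 0.5242 = 67.9 %.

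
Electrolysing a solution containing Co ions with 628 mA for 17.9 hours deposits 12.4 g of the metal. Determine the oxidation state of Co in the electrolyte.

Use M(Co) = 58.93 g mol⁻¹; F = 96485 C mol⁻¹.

Q = I·t = 0.6280 A × 64440 s = 40470 C, so n(e⁻) = 40470/96485 = 0.4194 mol.
n(Co) deposited = 12.4 / 58.93 = 0.2104 mol.
Electrons per atom = n(e⁻)/n(Co) = 0.4194 / 0.2104 = 1.99 ≈ 2, so the ion is Co²⁺.

+2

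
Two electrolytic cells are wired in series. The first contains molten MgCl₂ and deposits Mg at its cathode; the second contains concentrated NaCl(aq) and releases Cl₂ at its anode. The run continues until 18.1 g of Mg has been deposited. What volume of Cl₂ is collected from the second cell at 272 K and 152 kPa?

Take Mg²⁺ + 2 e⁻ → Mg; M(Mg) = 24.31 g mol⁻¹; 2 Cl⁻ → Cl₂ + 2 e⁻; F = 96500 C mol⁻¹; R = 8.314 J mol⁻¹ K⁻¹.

n(Mg) = 18.1 / 24.31 = 0.7445 mol, so n(e⁻) = 2 × 0.7445 = 1.489 mol.
The cells are in series, so the same 1.489 mol of electrons passes through the second cell.
2 Cl⁻ → Cl₂ + 2 e⁻ — 2 mol e⁻ per mol Cl₂, so n(Cl₂) = 1.489/2 = 0.7445 mol.
V = nRT/P = (0.7445 × 8.314 × 272) / (152 × 10³) = 0.0111 m³ = 11.1 L.

11.1 L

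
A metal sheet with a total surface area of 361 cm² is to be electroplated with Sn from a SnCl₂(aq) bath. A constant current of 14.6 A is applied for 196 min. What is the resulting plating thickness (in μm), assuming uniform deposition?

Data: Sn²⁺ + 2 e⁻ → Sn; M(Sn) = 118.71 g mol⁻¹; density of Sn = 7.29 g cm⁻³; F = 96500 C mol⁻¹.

401 μm

Q = I·t = 14.60 × 11760 = 171700 C; n(e⁻) = 1.779 mol.
n(Sn) = n(e⁻)/2 = 0.8896 mol, so m = 0.8896 × 118.71 = 105.6 g.
Volume = m/ρ = 105.6 / 7.29 = 14.49 cm³.
Thickness = V/A = 14.49 / 361 = 0.0401 cm = 401 μm.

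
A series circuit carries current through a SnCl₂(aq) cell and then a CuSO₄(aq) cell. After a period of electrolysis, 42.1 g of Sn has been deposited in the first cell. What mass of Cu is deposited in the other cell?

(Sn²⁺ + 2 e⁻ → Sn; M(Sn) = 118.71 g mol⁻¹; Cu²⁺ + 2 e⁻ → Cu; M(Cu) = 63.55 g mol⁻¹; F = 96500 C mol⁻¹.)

n(Sn) = 42.1 / 118.71 = 0.3546 mol.
Since Sn²⁺ + 2 e⁻ → Sn, n(e⁻) passed = 2 × 0.3546 = 0.7093 mol.
Cells in series carry the same charge, so the same 0.7093 mol of electrons passes through cell 2.
Cu²⁺ + 2 e⁻ → Cu, so n(Cu) = 0.7093 / 2 = 0.3546 mol.
m(Cu) = 0.3546 × 63.55 = 22.5 g.

22.5 g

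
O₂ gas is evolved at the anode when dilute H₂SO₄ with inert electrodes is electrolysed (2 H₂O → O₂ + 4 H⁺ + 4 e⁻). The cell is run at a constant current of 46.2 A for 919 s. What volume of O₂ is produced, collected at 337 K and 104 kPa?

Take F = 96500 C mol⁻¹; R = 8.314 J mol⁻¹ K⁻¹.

Q = I·t = 46.20 A × 919.00 s = 42460 C.
n(e⁻) = Q/F = 42460 / 96500 = 0.4400 mol.
4 electrons are transferred per O₂ molecule, so n(O₂) = 0.4400 / 4 = 0.1100 mol.
V = nRT/P = (0.1100 × 8.314 × 337) / (104 × 10³ Pa) = 0.00296 m³ = 2.96 L.

2.96 L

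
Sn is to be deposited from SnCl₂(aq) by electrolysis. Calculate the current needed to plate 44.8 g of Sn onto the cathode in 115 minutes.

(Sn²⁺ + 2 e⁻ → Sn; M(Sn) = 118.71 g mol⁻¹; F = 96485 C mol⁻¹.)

n(Sn) = 44.8 / 118.71 = 0.3774 mol.
n(e⁻) = 2 × 0.3774 = 0.7548 mol.
Q = n(e⁻)·F = 0.7548 × 96485 = 72830 C.
I = Q/t = 72830 / 6900.0 s = 10.6 A.

10.6 A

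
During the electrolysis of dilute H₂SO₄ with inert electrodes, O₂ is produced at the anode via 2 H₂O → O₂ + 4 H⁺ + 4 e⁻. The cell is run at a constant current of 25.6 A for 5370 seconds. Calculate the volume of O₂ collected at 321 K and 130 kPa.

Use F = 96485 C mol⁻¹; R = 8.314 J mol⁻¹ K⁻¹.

7.31 L

Q = I·t = 25.60 A × 5370.0 s = 137500 C.
n(e⁻) = Q/F = 137500 / 96485 = 1.425 mol.
4 electrons are transferred per O₂ molecule, so n(O₂) = 1.425 / 4 = 0.3562 mol.
V = nRT/P = (0.3562 × 8.314 × 321) / (130 × 10³ Pa) = 0.00731 m³ = 7.31 L.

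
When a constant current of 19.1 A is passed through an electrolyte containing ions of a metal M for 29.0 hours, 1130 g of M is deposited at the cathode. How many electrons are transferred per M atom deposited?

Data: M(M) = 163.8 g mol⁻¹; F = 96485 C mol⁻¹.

Q = I·t = 19.10 A × 104400 s = 1994000 C, so n(e⁻) = 1994000/96485 = 20.67 mol.
n(M) deposited = 1130 / 163.8 = 6.899 mol.
Electrons per atom = n(e⁻)/n(M) = 20.67 / 6.899 = 3.00 ≈ 3, so the ion is M³⁺.

3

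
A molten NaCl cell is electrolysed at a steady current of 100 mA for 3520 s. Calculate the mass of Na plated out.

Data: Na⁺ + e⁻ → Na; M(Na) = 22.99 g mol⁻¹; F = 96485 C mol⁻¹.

0.0839 g

Q = I·t = 0.1000 A × 3520.0 s = 352.0 C.
n(e⁻) = Q/F = 352.0 / 96485 = 0.003648 mol.
Na⁺ + e⁻ → Na, so n(Na) = n(e⁻)/1 = 0.003648 mol.
m = n·M = 0.003648 × 22.99 = 0.0839 g.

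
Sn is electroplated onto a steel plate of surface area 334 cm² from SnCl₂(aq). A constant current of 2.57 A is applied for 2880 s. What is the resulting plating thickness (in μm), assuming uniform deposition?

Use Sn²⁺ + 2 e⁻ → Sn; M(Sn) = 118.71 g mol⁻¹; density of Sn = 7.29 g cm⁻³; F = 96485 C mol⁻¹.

18.7 μm

Q = I·t = 2.570 × 2880.0 = 7402 C; n(e⁻) = 0.07671 mol.
n(Sn) = n(e⁻)/2 = 0.03836 mol, so m = 0.03836 × 118.71 = 4.553 g.
Volume = m/ρ = 4.553 / 7.29 = 0.6246 cm³.
Thickness = V/A = 0.6246 / 334 = 0.00187 cm = 18.7 μm.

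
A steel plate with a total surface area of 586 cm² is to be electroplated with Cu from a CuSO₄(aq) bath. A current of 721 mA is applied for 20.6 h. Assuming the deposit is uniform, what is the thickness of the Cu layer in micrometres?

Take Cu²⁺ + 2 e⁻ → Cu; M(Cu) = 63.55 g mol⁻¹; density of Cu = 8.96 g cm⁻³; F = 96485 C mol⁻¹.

Q = I·t = 0.7210 × 74160 = 53470 C; n(e⁻) = 0.5542 mol.
n(Cu) = n(e⁻)/2 = 0.2771 mol, so m = 0.2771 × 63.55 = 17.61 g.
Volume = m/ρ = 17.61 / 8.96 = 1.965 cm³.
Thickness = V/A = 1.965 / 586 = 0.00335 cm = 33.5 μm.

33.5 μm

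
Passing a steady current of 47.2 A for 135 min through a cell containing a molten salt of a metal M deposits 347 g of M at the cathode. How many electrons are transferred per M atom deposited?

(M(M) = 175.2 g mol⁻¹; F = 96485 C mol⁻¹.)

Q = I·t = 47.20 A × 8100.0 s = 382300 C, so n(e⁻) = 382300/96485 = 3.962 mol.
n(M) deposited = 347 / 175.2 = 1.981 mol.
Electrons per atom = n(e⁻)/n(M) = 3.962 / 1.981 = 2.00 ≈ 2, so the ion is M²⁺.

2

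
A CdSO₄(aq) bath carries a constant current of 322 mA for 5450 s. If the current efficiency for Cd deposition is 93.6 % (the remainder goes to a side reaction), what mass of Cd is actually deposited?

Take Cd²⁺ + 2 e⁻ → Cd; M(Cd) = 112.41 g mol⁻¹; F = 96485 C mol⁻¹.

Q = I·t = 0.3220 × 5450.0 = 1755 C.
n(e⁻) = 1755/96485 = 0.01819 mol; theoretically n(Cd) = 0.01819/2 = 0.009094 mol, m_theo = 1.022 g.
At 93.6 % efficiency, m_actual = 0.936 × 1.022 = 0.957 g.

0.957 g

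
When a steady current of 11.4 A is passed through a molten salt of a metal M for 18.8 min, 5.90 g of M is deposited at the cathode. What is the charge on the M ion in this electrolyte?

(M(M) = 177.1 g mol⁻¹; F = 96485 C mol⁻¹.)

Q = I·t = 11.40 A × 1128.0 s = 12860 C, so n(e⁻) = 12860/96485 = 0.1333 mol.
n(M) deposited = 5.90 / 177.1 = 0.03331 mol.
Electrons per atom = n(e⁻)/n(M) = 0.1333 / 0.03331 = 4.00 ≈ 4, so the ion is M⁴⁺.

+4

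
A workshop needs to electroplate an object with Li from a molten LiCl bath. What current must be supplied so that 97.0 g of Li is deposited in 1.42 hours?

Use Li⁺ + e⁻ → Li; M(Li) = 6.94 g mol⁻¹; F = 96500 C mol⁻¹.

264 A

n(Li) = 97.0 / 6.94 = 13.98 mol.
n(e⁻) = 1 × 13.98 = 13.98 mol.
Q = n(e⁻)·F = 13.98 × 96500 = 1349000 C.
I = Q/t = 1349000 / 5112.0 s = 264 A.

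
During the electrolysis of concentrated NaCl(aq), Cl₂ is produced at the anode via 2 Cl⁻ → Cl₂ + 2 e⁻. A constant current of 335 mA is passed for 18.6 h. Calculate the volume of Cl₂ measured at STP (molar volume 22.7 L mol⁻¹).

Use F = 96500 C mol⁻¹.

2.64 L

Q = I·t = 0.3350 A × 66960 s = 22430 C.
n(e⁻) = Q/F = 22430 / 96500 = 0.2325 mol.
2 electrons are transferred per Cl₂ molecule, so n(Cl₂) = 0.2325 / 2 = 0.1162 mol.
V = n × V_m = 0.1162 × 22.7 = 2.64 L.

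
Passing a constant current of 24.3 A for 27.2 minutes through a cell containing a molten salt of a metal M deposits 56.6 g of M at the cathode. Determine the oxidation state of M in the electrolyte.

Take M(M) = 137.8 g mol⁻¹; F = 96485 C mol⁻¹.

Q = I·t = 24.30 A × 1632.0 s = 39660 C, so n(e⁻) = 39660/96485 = 0.4110 mol.
n(M) deposited = 56.6 / 137.8 = 0.4107 mol.
Electrons per atom = n(e⁻)/n(M) = 0.4110 / 0.4107 = 1.00 ≈ 1, so the ion is M⁺.

+1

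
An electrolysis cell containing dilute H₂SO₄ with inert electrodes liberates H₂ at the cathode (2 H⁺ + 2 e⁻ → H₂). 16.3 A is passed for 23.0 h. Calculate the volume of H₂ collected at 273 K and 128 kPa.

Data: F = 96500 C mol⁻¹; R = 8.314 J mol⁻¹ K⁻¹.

Q = I·t = 16.30 A × 82800 s = 1350000 C.
n(e⁻) = Q/F = 1350000 / 96500 = 13.99 mol.
2 electrons are transferred per H₂ molecule, so n(H₂) = 13.99 / 2 = 6.993 mol.
V = nRT/P = (6.993 × 8.314 × 273) / (128 × 10³ Pa) = 0.124 m³ = 124 L.

124 L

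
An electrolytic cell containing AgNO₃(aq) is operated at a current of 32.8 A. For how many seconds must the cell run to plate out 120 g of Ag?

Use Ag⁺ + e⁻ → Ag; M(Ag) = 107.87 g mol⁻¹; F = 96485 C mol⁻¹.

n(Ag) = m/M = 120 / 107.87 = 1.112 mol.
Each Ag atom requires 1 electron, so n(e⁻) = 1 × 1.112 = 1.112 mol.
Q = n(e⁻)·F = 1.112 × 96485 = 107300 C.
t = Q/I = 107300 / 32.80 A = 3272 s.

3270 s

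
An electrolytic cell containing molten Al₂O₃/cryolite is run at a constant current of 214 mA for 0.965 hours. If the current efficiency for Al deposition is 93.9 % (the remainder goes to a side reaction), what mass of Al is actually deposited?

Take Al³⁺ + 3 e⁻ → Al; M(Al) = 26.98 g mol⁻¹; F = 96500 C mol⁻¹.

0.0651 g

Q = I·t = 0.2140 × 3474.0 = 743.4 C.
n(e⁻) = 743.4/96500 = 0.007704 mol; theoretically n(Al) = 0.007704/3 = 0.002568 mol, m_theo = 0.06928 g.
At 93.9 % efficiency, m_actual = 0.939 × 0.06928 = 0.0651 g.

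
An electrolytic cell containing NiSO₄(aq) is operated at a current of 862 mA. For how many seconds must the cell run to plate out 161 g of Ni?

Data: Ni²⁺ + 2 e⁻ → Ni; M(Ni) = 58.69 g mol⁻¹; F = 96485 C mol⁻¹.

n(Ni) = m/M = 161 / 58.69 = 2.743 mol.
Each Ni atom requires 2 electrons, so n(e⁻) = 2 × 2.743 = 5.486 mol.
Q = n(e⁻)·F = 5.486 × 96485 = 529400 C.
t = Q/I = 529400 / 0.8620 A = 614100 s.

6.14 × 10⁵ s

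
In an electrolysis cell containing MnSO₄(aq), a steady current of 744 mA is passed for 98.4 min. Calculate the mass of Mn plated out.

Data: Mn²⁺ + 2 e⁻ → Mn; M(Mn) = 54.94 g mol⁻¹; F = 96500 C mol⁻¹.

Q = I·t = 0.7440 A × 5904.0 s = 4393 C.
n(e⁻) = Q/F = 4393 / 96500 = 0.04552 mol.
Mn²⁺ + 2 e⁻ → Mn, so n(Mn) = n(e⁻)/2 = 0.02276 mol.
m = n·M = 0.02276 × 54.94 = 1.25 g.

1.25 g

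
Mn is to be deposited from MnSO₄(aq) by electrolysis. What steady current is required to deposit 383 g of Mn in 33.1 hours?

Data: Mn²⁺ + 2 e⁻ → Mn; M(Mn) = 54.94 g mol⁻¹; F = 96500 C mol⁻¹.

11.3 A

n(Mn) = 383 / 54.94 = 6.971 mol.
n(e⁻) = 2 × 6.971 = 13.94 mol.
Q = n(e⁻)·F = 13.94 × 96500 = 1345000 C.
I = Q/t = 1345000 / 119160 s = 11.3 A.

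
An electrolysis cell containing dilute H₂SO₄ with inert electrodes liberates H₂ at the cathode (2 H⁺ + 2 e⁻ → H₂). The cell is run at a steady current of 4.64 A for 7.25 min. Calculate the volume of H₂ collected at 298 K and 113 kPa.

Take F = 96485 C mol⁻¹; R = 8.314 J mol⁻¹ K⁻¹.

Q = I·t = 4.640 A × 435.00 s = 2018 C.
n(e⁻) = Q/F = 2018 / 96485 = 0.02092 mol.
2 electrons are transferred per H₂ molecule, so n(H₂) = 0.02092 / 2 = 0.01046 mol.
V = nRT/P = (0.01046 × 8.314 × 298) / (113 × 10³ Pa) = 2.29 × 10⁻⁴ m³ = 0.229 L.

0.229 L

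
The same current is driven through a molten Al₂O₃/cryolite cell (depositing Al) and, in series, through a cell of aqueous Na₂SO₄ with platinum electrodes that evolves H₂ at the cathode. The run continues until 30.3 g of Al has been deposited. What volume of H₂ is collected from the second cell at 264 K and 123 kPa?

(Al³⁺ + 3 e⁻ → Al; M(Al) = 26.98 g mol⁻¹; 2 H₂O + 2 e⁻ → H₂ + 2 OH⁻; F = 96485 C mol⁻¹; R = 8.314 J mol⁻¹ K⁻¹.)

30.1 L

n(Al) = 30.3 / 26.98 = 1.123 mol, so n(e⁻) = 3 × 1.123 = 3.369 mol.
The cells are in series, so the same 3.369 mol of electrons passes through the second cell.
2 H₂O + 2 e⁻ → H₂ + 2 OH⁻ — 2 mol e⁻ per mol H₂, so n(H₂) = 3.369/2 = 1.685 mol.
V = nRT/P = (1.685 × 8.314 × 264) / (123 × 10³) = 0.0301 m³ = 30.1 L.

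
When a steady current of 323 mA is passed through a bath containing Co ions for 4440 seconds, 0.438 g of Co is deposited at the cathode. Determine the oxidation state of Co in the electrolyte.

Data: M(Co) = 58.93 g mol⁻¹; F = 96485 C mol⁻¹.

+2

Q = I·t = 0.3230 A × 4440.0 s = 1434 C, so n(e⁻) = 1434/96485 = 0.01486 mol.
n(Co) deposited = 0.438 / 58.93 = 0.007433 mol.
Electrons per atom = n(e⁻)/n(Co) = 0.01486 / 0.007433 = 2.00 ≈ 2, so the ion is Co²⁺.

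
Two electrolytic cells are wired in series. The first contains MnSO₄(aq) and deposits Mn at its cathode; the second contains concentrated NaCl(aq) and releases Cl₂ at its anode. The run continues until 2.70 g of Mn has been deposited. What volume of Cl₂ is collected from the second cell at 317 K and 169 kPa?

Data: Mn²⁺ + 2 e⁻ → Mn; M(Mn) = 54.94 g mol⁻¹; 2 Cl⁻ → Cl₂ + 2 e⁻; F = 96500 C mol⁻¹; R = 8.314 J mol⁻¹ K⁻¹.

0.766 L

n(Mn) = 2.70 / 54.94 = 0.04914 mol, so n(e⁻) = 2 × 0.04914 = 0.09829 mol.
The cells are in series, so the same 0.09829 mol of electrons passes through the second cell.
2 Cl⁻ → Cl₂ + 2 e⁻ — 2 mol e⁻ per mol Cl₂, so n(Cl₂) = 0.09829/2 = 0.04914 mol.
V = nRT/P = (0.04914 × 8.314 × 317) / (169 × 10³) = 7.66 × 10⁻⁴ m³ = 0.766 L.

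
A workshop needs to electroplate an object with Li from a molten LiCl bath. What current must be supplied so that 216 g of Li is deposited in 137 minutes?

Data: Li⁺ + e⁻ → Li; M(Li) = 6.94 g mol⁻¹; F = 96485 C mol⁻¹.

n(Li) = 216 / 6.94 = 31.12 mol.
n(e⁻) = 1 × 31.12 = 31.12 mol.
Q = n(e⁻)·F = 31.12 × 96485 = 3003000 C.
I = Q/t = 3003000 / 8220.0 s = 365 A.

365 A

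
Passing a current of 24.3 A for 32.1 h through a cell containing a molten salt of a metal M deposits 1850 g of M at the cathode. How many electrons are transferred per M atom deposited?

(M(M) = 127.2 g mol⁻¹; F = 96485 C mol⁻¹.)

2

Q = I·t = 24.30 A × 115560 s = 2808000 C, so n(e⁻) = 2808000/96485 = 29.10 mol.
n(M) deposited = 1850 / 127.2 = 14.54 mol.
Electrons per atom = n(e⁻)/n(M) = 29.10 / 14.54 = 2.00 ≈ 2, so the ion is M²⁺.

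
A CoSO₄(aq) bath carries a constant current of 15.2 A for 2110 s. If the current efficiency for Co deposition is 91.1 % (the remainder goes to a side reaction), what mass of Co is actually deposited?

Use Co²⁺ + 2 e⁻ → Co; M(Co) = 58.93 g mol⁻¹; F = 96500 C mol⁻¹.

Q = I·t = 15.20 × 2110.0 = 32070 C.
n(e⁻) = 32070/96500 = 0.3324 mol; theoretically n(Co) = 0.3324/2 = 0.1662 mol, m_theo = 9.793 g.
At 91.1 % efficiency, m_actual = 0.911 × 9.793 = 8.92 g.

8.92 g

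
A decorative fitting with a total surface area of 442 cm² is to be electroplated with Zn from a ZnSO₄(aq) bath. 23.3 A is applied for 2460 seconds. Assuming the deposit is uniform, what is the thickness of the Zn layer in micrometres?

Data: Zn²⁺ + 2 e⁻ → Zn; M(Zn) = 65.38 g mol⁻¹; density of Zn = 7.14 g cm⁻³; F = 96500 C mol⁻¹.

Q = I·t = 23.30 × 2460.0 = 57320 C; n(e⁻) = 0.5940 mol.
n(Zn) = n(e⁻)/2 = 0.2970 mol, so m = 0.2970 × 65.38 = 19.42 g.
Volume = m/ρ = 19.42 / 7.14 = 2.719 cm³.
Thickness = V/A = 2.719 / 442 = 0.00615 cm = 61.5 μm.

61.5 μm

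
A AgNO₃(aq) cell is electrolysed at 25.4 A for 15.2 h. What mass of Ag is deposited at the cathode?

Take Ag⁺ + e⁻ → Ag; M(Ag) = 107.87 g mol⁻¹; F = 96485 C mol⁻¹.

Q = I·t = 25.40 A × 54720 s = 1390000 C.
n(e⁻) = Q/F = 1390000 / 96485 = 14.41 mol.
Ag⁺ + e⁻ → Ag, so n(Ag) = n(e⁻)/1 = 14.41 mol.
m = n·M = 14.41 × 107.87 = 1550 g.

1550 g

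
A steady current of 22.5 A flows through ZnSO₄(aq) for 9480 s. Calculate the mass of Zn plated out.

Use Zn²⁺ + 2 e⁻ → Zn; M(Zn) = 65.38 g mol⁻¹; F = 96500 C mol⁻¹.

72.3 g

Q = I·t = 22.50 A × 9480.0 s = 213300 C.
n(e⁻) = Q/F = 213300 / 96500 = 2.210 mol.
Zn²⁺ + 2 e⁻ → Zn, so n(Zn) = n(e⁻)/2 = 1.105 mol.
m = n·M = 1.105 × 65.38 = 72.3 g.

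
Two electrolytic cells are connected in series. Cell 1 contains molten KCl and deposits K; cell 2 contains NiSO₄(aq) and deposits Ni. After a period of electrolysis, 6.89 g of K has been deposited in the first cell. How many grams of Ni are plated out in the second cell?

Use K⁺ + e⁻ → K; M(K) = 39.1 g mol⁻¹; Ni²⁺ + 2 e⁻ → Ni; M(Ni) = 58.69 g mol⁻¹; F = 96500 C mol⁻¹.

n(K) = 6.89 / 39.1 = 0.1762 mol.
Since K⁺ + e⁻ → K, n(e⁻) passed = 1 × 0.1762 = 0.1762 mol.
Cells in series carry the same charge, so the same 0.1762 mol of electrons passes through cell 2.
Ni²⁺ + 2 e⁻ → Ni, so n(Ni) = 0.1762 / 2 = 0.08811 mol.
m(Ni) = 0.08811 × 58.69 = 5.17 g.

5.17 g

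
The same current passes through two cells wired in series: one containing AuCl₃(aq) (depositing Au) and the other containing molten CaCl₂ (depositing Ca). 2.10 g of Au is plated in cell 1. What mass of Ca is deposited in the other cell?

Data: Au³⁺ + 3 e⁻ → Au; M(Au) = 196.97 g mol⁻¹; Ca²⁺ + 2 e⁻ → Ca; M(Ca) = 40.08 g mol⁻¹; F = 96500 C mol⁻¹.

n(Au) = 2.10 / 196.97 = 0.01066 mol.
Since Au³⁺ + 3 e⁻ → Au, n(e⁻) passed = 3 × 0.01066 = 0.03198 mol.
Cells in series carry the same charge, so the same 0.03198 mol of electrons passes through cell 2.
Ca²⁺ + 2 e⁻ → Ca, so n(Ca) = 0.03198 / 2 = 0.01599 mol.
m(Ca) = 0.01599 × 40.08 = 0.641 g.

0.641 g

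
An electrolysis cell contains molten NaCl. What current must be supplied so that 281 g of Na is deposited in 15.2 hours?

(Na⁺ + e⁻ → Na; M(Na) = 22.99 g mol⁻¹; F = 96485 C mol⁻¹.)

n(Na) = 281 / 22.99 = 12.22 mol.
n(e⁻) = 1 × 12.22 = 12.22 mol.
Q = n(e⁻)·F = 12.22 × 96485 = 1179000 C.
I = Q/t = 1179000 / 54720 s = 21.6 A.

21.6 A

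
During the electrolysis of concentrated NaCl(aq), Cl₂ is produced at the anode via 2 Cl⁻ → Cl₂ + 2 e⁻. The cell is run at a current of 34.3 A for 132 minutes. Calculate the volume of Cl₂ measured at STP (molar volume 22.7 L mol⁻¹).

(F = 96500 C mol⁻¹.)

32.0 L

Q = I·t = 34.30 A × 7920.0 s = 271700 C.
n(e⁻) = Q/F = 271700 / 96500 = 2.815 mol.
2 electrons are transferred per Cl₂ molecule, so n(Cl₂) = 2.815 / 2 = 1.408 mol.
V = n × V_m = 1.408 × 22.7 = 32.0 L.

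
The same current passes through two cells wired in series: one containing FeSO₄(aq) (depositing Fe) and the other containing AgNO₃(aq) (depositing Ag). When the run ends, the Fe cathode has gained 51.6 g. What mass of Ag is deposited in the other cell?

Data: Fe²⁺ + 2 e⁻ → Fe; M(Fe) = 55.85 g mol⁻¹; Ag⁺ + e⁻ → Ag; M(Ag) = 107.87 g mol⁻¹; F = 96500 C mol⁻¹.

199 g

n(Fe) = 51.6 / 55.85 = 0.9239 mol.
Since Fe²⁺ + 2 e⁻ → Fe, n(e⁻) passed = 2 × 0.9239 = 1.848 mol.
Cells in series carry the same charge, so the same 1.848 mol of electrons passes through cell 2.
Ag⁺ + e⁻ → Ag, so n(Ag) = 1.848 / 1 = 1.848 mol.
m(Ag) = 1.848 × 107.87 = 199 g.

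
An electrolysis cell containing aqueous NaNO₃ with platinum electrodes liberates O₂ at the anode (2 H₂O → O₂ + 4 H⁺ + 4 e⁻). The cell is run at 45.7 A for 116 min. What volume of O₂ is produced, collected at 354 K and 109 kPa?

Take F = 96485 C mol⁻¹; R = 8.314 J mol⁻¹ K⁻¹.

22.3 L

Q = I·t = 45.70 A × 6960.0 s = 318100 C.
n(e⁻) = Q/F = 318100 / 96485 = 3.297 mol.
4 electrons are transferred per O₂ molecule, so n(O₂) = 3.297 / 4 = 0.8241 mol.
V = nRT/P = (0.8241 × 8.314 × 354) / (109 × 10³ Pa) = 0.0223 m³ = 22.3 L.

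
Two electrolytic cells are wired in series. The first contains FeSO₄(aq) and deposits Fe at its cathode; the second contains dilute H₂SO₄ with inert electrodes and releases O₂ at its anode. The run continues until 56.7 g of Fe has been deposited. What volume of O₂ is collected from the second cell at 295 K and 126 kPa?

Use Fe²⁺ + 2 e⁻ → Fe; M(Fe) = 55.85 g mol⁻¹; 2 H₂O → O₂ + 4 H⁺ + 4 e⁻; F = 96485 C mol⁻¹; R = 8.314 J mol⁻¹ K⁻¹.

n(Fe) = 56.7 / 55.85 = 1.015 mol, so n(e⁻) = 2 × 1.015 = 2.030 mol.
The cells are in series, so the same 2.030 mol of electrons passes through the second cell.
2 H₂O → O₂ + 4 H⁺ + 4 e⁻ — 4 mol e⁻ per mol O₂, so n(O₂) = 2.030/4 = 0.5076 mol.
V = nRT/P = (0.5076 × 8.314 × 295) / (126 × 10³) = 0.00988 m³ = 9.88 L.

9.88 L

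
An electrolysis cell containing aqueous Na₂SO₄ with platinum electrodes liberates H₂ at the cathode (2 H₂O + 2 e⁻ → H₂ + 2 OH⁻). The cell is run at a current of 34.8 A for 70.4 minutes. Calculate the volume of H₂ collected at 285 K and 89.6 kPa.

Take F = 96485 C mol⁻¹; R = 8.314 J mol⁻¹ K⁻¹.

20.1 L

Q = I·t = 34.80 A × 4224.0 s = 147000 C.
n(e⁻) = Q/F = 147000 / 96485 = 1.524 mol.
2 electrons are transferred per H₂ molecule, so n(H₂) = 1.524 / 2 = 0.7618 mol.
V = nRT/P = (0.7618 × 8.314 × 285) / (89.6 × 10³ Pa) = 0.0201 m³ = 20.1 L.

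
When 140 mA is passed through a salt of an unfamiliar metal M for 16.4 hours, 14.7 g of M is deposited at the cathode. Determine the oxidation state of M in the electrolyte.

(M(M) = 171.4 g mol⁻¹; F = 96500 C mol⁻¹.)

Q = I·t = 0.1400 A × 59040 s = 8266 C, so n(e⁻) = 8266/96500 = 0.08565 mol.
n(M) deposited = 14.7 / 171.4 = 0.08576 mol.
Electrons per atom = n(e⁻)/n(M) = 0.08565 / 0.08576 = 0.999 ≈ 1, so the ion is M⁺.

+1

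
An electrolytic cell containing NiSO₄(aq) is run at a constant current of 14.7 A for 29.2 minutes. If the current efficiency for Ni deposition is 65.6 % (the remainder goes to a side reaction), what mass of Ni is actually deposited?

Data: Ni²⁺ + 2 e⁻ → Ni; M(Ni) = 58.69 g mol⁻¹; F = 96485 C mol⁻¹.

5.14 g

Q = I·t = 14.70 × 1752.0 = 25750 C.
n(e⁻) = 25750/96485 = 0.2669 mol; theoretically n(Ni) = 0.2669/2 = 0.1335 mol, m_theo = 7.833 g.
At 65.6 % efficiency, m_actual = 0.656 × 7.833 = 5.14 g.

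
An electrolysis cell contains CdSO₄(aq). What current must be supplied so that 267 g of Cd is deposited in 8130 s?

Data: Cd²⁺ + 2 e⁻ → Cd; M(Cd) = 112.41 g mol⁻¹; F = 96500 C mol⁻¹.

n(Cd) = 267 / 112.41 = 2.375 mol.
n(e⁻) = 2 × 2.375 = 4.750 mol.
Q = n(e⁻)·F = 4.750 × 96500 = 458400 C.
I = Q/t = 458400 / 8130.0 s = 56.4 A.

56.4 A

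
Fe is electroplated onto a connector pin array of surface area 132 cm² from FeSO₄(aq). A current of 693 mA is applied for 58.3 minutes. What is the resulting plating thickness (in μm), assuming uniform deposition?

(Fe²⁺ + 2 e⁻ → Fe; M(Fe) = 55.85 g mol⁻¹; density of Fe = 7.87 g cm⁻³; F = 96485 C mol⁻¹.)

6.75 μm

Q = I·t = 0.6930 × 3498.0 = 2424 C; n(e⁻) = 0.02512 mol.
n(Fe) = n(e⁻)/2 = 0.01256 mol, so m = 0.01256 × 55.85 = 0.7016 g.
Volume = m/ρ = 0.7016 / 7.87 = 0.08915 cm³.
Thickness = V/A = 0.08915 / 132 = 6.75 × 10⁻⁴ cm = 6.75 μm.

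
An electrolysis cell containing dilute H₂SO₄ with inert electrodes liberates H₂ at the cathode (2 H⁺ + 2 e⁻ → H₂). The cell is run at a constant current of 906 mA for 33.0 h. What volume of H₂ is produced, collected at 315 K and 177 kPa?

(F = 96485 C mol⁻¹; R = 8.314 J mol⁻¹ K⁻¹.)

8.25 L

Q = I·t = 0.9060 A × 118800 s = 107600 C.
n(e⁻) = Q/F = 107600 / 96485 = 1.116 mol.
2 electrons are transferred per H₂ molecule, so n(H₂) = 1.116 / 2 = 0.5578 mol.
V = nRT/P = (0.5578 × 8.314 × 315) / (177 × 10³ Pa) = 0.00825 m³ = 8.25 L.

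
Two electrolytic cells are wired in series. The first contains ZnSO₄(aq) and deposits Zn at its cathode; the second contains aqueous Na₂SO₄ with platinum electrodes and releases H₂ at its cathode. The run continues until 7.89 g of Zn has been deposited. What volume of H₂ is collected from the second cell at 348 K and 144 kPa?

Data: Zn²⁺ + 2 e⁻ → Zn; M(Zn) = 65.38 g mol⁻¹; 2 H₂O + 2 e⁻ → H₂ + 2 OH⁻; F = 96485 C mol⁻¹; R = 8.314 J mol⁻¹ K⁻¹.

n(Zn) = 7.89 / 65.38 = 0.1207 mol, so n(e⁻) = 2 × 0.1207 = 0.2414 mol.
The cells are in series, so the same 0.2414 mol of electrons passes through the second cell.
2 H₂O + 2 e⁻ → H₂ + 2 OH⁻ — 2 mol e⁻ per mol H₂, so n(H₂) = 0.2414/2 = 0.1207 mol.
V = nRT/P = (0.1207 × 8.314 × 348) / (144 × 10³) = 0.00242 m³ = 2.42 L.

2.42 L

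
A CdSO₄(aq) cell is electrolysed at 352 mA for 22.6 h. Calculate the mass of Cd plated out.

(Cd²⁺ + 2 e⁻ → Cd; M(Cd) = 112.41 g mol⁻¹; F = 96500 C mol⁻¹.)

16.7 g

Q = I·t = 0.3520 A × 81360 s = 28640 C.
n(e⁻) = Q/F = 28640 / 96500 = 0.2968 mol.
Cd²⁺ + 2 e⁻ → Cd, so n(Cd) = n(e⁻)/2 = 0.1484 mol.
m = n·M = 0.1484 × 112.41 = 16.7 g.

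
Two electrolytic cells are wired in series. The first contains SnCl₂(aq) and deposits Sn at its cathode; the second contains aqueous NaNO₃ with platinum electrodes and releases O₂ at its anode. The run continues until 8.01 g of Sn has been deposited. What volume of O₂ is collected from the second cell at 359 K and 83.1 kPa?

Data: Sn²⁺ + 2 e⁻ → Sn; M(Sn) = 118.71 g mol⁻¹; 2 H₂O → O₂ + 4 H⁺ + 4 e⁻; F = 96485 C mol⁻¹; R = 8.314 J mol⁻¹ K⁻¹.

1.21 L

n(Sn) = 8.01 / 118.71 = 0.06748 mol, so n(e⁻) = 2 × 0.06748 = 0.1350 mol.
The cells are in series, so the same 0.1350 mol of electrons passes through the second cell.
2 H₂O → O₂ + 4 H⁺ + 4 e⁻ — 4 mol e⁻ per mol O₂, so n(O₂) = 0.1350/4 = 0.03374 mol.
V = nRT/P = (0.03374 × 8.314 × 359) / (83.1 × 10³) = 0.00121 m³ = 1.21 L.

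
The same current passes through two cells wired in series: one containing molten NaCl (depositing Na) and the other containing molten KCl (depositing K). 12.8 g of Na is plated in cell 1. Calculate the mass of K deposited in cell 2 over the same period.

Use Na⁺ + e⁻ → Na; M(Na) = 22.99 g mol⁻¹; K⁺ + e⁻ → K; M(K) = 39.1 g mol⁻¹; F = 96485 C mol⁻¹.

21.8 g

n(Na) = 12.8 / 22.99 = 0.5568 mol.
Since Na⁺ + e⁻ → Na, n(e⁻) passed = 1 × 0.5568 = 0.5568 mol.
Cells in series carry the same charge, so the same 0.5568 mol of electrons passes through cell 2.
K⁺ + e⁻ → K, so n(K) = 0.5568 / 1 = 0.5568 mol.
m(K) = 0.5568 × 39.1 = 21.8 g.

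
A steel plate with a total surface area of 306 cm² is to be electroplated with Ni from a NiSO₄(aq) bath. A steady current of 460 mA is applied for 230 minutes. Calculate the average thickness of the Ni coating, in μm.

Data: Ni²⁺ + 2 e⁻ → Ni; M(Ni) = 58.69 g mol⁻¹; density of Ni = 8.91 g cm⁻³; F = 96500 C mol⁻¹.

Q = I·t = 0.4600 × 13800 = 6348 C; n(e⁻) = 0.06578 mol.
n(Ni) = n(e⁻)/2 = 0.03289 mol, so m = 0.03289 × 58.69 = 1.930 g.
Volume = m/ρ = 1.930 / 8.91 = 0.2167 cm³.
Thickness = V/A = 0.2167 / 306 = 7.08 × 10⁻⁴ cm = 7.08 μm.

7.08 μm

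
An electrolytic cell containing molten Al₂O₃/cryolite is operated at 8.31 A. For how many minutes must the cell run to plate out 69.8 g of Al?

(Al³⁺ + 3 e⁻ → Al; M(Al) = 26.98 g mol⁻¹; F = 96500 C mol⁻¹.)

n(Al) = m/M = 69.8 / 26.98 = 2.587 mol.
Each Al atom requires 3 electrons, so n(e⁻) = 3 × 2.587 = 7.761 mol.
Q = n(e⁻)·F = 7.761 × 96500 = 749000 C.
t = Q/I = 749000 / 8.310 A = 90130 s = 1500 min.

1500 min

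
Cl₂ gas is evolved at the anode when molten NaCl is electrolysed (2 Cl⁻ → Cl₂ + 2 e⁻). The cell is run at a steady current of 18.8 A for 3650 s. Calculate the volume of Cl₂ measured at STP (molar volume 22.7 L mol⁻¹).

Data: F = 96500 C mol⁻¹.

8.07 L

Q = I·t = 18.80 A × 3650.0 s = 68620 C.
n(e⁻) = Q/F = 68620 / 96500 = 0.7111 mol.
2 electrons are transferred per Cl₂ molecule, so n(Cl₂) = 0.7111 / 2 = 0.3555 mol.
V = n × V_m = 0.3555 × 22.7 = 8.07 L.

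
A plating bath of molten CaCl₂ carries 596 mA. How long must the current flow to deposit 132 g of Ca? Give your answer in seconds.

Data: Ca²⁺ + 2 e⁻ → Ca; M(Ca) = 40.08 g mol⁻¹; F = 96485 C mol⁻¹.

1.07 × 10⁶ s

n(Ca) = m/M = 132 / 40.08 = 3.293 mol.
Each Ca atom requires 2 electrons, so n(e⁻) = 2 × 3.293 = 6.587 mol.
Q = n(e⁻)·F = 6.587 × 96485 = 635500 C.
t = Q/I = 635500 / 0.5960 A = 1066000 s.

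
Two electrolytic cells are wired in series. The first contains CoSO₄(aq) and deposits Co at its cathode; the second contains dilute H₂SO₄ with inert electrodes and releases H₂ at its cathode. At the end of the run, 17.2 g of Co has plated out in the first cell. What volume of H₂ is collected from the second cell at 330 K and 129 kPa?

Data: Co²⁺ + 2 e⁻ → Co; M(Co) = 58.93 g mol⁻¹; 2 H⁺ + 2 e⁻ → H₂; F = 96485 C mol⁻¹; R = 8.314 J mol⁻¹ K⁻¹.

6.21 L

n(Co) = 17.2 / 58.93 = 0.2919 mol, so n(e⁻) = 2 × 0.2919 = 0.5837 mol.
The cells are in series, so the same 0.5837 mol of electrons passes through the second cell.
2 H⁺ + 2 e⁻ → H₂ — 2 mol e⁻ per mol H₂, so n(H₂) = 0.5837/2 = 0.2919 mol.
V = nRT/P = (0.2919 × 8.314 × 330) / (129 × 10³) = 0.00621 m³ = 6.21 L.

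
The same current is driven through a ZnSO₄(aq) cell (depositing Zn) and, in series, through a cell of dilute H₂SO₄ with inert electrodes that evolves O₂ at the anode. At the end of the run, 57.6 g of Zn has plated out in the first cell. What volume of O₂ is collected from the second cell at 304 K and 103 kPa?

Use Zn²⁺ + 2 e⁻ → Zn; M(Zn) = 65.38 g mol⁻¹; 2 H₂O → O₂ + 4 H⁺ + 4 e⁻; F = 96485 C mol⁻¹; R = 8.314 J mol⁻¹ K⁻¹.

n(Zn) = 57.6 / 65.38 = 0.8810 mol, so n(e⁻) = 2 × 0.8810 = 1.762 mol.
The cells are in series, so the same 1.762 mol of electrons passes through the second cell.
2 H₂O → O₂ + 4 H⁺ + 4 e⁻ — 4 mol e⁻ per mol O₂, so n(O₂) = 1.762/4 = 0.4405 mol.
V = nRT/P = (0.4405 × 8.314 × 304) / (103 × 10³) = 0.0108 m³ = 10.8 L.

10.8 L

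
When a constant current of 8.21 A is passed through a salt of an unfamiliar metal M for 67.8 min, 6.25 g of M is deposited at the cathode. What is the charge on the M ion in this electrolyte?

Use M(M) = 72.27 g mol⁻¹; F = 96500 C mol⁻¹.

+4

Q = I·t = 8.210 A × 4068.0 s = 33400 C, so n(e⁻) = 33400/96500 = 0.3461 mol.
n(M) deposited = 6.25 / 72.27 = 0.08648 mol.
Electrons per atom = n(e⁻)/n(M) = 0.3461 / 0.08648 = 4.00 ≈ 4, so the ion is M⁴⁺.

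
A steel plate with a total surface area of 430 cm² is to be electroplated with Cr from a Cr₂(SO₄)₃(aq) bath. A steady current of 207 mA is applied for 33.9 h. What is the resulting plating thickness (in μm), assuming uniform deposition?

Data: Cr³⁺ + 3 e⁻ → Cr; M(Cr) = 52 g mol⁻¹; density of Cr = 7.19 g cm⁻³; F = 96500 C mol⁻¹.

14.7 μm

Q = I·t = 0.2070 × 122040 = 25260 C; n(e⁻) = 0.2618 mol.
n(Cr) = n(e⁻)/3 = 0.08726 mol, so m = 0.08726 × 52 = 4.538 g.
Volume = m/ρ = 4.538 / 7.19 = 0.6311 cm³.
Thickness = V/A = 0.6311 / 430 = 0.00147 cm = 14.7 μm.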